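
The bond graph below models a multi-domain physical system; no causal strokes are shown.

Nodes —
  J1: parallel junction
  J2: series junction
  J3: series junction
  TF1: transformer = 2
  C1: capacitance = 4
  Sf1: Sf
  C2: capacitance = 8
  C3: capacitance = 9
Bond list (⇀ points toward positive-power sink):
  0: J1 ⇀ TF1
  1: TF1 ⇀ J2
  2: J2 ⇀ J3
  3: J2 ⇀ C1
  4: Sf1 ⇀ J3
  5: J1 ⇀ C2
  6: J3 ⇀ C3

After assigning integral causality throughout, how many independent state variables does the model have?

3  (C1, C2, C3 all integral)

#4 |Sf1  (Sf1 fixes flow; stroke at Sf1)
#2 |J3  (common-f at J3 fixed by 4)
#6 |J3  (J3: bond 4 brought flow, rest push out)
#1 |J2  (J2 flow already set via bond 2)
#3 |J2  (common-f at J2 fixed by 2)
#0 |TF1  (through TF1, causality passes straight; one stroke at TF1)
#5 |J1  (J1: last free bond brings effort in)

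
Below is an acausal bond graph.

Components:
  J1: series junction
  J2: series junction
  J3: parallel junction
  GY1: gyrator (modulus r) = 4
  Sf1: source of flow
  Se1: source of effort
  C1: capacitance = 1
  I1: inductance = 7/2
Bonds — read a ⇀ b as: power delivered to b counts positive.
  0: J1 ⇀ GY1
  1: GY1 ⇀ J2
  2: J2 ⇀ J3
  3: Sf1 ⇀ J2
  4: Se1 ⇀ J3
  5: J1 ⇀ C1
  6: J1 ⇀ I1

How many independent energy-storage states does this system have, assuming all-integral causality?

2  (C1, I1 all integral)

bond 3 stroke at Sf1  (source Sf1 imposes f)
bond 4 stroke at J3  (Se1: effort source, stroke at far end)
bond 1 stroke at J2  (J2 flow already set via bond 3)
bond 2 stroke at J2  (common-f at J2 fixed by 3)
bond 0 stroke at J1  (GY1: gyrator matches bond 1)
bond 5 stroke at J1  (prefer integral on C1)
bond 6 stroke at I1  (J1: last free bond brings flow in)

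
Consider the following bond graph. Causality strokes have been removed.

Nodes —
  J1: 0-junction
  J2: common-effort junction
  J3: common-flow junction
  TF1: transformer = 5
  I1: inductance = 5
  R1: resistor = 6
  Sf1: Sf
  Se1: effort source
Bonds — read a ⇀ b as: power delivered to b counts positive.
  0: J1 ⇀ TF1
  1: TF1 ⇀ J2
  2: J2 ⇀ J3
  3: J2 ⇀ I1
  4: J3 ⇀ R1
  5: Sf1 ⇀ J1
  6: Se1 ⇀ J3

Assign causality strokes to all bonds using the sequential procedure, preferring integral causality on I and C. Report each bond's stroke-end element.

bond 5 |Sf1  (Sf1 fixes flow; stroke at Sf1)
bond 6 |J3  (source Se1 imposes e)
bond 0 |J1  (only one effort-in slot at J1)
bond 1 |TF1  (TF1: transformer flips bond 0)
bond 3 |I1  (I1: I, integral causality)
bond 2 |J2  (J2: last free bond brings effort in)
bond 4 |J3  (J3 flow already set via bond 2)

bond 0 stroke at J1
bond 1 stroke at TF1
bond 2 stroke at J2
bond 3 stroke at I1
bond 4 stroke at J3
bond 5 stroke at Sf1
bond 6 stroke at J3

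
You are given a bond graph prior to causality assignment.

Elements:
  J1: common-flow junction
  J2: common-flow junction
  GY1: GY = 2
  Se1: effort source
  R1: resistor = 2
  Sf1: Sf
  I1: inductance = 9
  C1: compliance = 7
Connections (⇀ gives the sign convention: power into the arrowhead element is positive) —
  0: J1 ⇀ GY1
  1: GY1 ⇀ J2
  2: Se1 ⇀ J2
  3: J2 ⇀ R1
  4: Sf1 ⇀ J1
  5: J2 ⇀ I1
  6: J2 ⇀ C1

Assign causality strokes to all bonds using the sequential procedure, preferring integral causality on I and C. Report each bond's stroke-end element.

#0 stroke→J1
#1 stroke→J2
#2 stroke→J2
#3 stroke→J2
#4 stroke→Sf1
#5 stroke→I1
#6 stroke→J2

b2 stroke→J2  (Se1: effort source, stroke at far end)
b4 stroke→Sf1  (Sf1 (Sf) sets flow on bond)
b0 stroke→J1  (J1 flow already set via bond 4)
b1 stroke→J2  (through GY1, causality inverts; strokes same side of GY1)
b5 stroke→I1  (prefer integral on I1)
b3 stroke→J2  (J2: bond 5 brought flow, rest push out)
b6 stroke→J2  (J2 flow already set via bond 5)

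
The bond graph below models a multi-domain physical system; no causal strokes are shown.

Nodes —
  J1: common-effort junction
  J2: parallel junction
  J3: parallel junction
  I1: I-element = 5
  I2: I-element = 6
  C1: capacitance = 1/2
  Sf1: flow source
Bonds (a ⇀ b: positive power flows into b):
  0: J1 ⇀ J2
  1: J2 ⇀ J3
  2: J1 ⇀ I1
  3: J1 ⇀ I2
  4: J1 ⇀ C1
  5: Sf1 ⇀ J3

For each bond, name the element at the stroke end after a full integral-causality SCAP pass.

β0 stroke at J2
β1 stroke at J3
β2 stroke at I1
β3 stroke at I2
β4 stroke at J1
β5 stroke at Sf1

#5 |Sf1  (Sf1: flow source, stroke at near end)
#1 |J3  (J3: last free bond brings effort in)
#0 |J2  (closing 0-jn rule on J2)
#2 |I1  (prefer integral on I1)
#3 |I2  (I2 outputs flow p/I2)
#4 |J1  (only one effort-in slot at J1)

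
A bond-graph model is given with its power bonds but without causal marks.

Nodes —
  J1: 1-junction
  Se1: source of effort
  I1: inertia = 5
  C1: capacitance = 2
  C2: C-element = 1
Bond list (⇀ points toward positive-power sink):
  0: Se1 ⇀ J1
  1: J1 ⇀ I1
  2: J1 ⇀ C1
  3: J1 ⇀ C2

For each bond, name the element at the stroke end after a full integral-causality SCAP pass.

b0 |J1
b1 |I1
b2 |J1
b3 |J1

bond 0 →J1  (source Se1 imposes e)
bond 1 →I1  (prefer integral on I1)
bond 2 →J1  (common-f at J1 fixed by 1)
bond 3 →J1  (1-jn J1 has f-setter on 1)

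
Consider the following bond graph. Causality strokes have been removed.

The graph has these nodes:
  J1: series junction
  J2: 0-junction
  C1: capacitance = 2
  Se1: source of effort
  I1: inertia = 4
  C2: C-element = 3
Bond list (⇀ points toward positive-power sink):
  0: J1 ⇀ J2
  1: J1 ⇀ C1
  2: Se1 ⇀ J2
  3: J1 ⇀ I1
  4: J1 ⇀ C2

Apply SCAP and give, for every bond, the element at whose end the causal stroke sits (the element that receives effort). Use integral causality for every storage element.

b0 |J1
b1 |J1
b2 |J2
b3 |I1
b4 |J1

b2 |J2  (Se1: effort source, stroke at far end)
b0 |J1  (J2: bond 2 brought effort, rest push out)
b1 |J1  (C1 outputs effort q/C1)
b3 |I1  (I1 integral (f out))
b4 |J1  (J1 flow already set via bond 3)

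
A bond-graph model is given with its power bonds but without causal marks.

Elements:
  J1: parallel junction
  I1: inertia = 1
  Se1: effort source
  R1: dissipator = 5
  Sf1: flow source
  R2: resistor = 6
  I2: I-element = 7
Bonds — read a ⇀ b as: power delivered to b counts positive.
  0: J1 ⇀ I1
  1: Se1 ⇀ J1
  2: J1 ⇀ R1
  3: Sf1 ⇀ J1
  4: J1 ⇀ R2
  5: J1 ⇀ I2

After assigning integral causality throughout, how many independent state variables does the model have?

bond 1 →J1  (Se1 (Se) sets effort on bond)
bond 3 →Sf1  (Sf1 (Sf) sets flow on bond)
bond 0 →I1  (J1: bond 1 brought effort, rest push out)
bond 2 →R1  (J1: bond 1 brought effort, rest push out)
bond 4 →R2  (common-e at J1 fixed by 1)
bond 5 →I2  (common-e at J1 fixed by 1)

2  (I1, I2 all integral)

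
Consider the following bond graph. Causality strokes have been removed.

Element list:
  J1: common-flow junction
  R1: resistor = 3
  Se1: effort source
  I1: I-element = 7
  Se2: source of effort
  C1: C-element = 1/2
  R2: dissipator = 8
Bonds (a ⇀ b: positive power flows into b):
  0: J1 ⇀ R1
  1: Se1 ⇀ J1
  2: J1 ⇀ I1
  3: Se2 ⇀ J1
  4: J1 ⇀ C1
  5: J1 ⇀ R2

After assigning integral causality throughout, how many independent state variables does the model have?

b1 →J1  (Se1: effort source, stroke at far end)
b3 →J1  (Se2 fixes effort; stroke away)
b2 →I1  (I1 integral (f out))
b0 →J1  (J1 flow already set via bond 2)
b4 →J1  (1-jn J1 has f-setter on 2)
b5 →J1  (1-jn J1 has f-setter on 2)

2  (C1, I1 all integral)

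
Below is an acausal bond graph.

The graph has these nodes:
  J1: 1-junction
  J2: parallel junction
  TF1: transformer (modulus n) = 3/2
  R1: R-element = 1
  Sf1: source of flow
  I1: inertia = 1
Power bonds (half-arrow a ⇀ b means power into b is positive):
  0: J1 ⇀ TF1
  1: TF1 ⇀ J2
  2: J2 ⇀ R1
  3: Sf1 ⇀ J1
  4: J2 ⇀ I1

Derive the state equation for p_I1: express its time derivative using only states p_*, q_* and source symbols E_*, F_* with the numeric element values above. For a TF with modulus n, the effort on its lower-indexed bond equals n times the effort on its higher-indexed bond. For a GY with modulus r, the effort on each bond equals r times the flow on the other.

dp_I1/dt = 3*F_Sf1/2 - p_I1

β3 stroke→Sf1  (Sf1 (Sf) sets flow on bond)
β0 stroke→J1  (common-f at J1 fixed by 3)
β1 stroke→TF1  (through TF1, causality passes straight; one stroke at TF1)
β4 stroke→I1  (I1 integral (f out))
β2 stroke→J2  (J2: last free bond brings effort in)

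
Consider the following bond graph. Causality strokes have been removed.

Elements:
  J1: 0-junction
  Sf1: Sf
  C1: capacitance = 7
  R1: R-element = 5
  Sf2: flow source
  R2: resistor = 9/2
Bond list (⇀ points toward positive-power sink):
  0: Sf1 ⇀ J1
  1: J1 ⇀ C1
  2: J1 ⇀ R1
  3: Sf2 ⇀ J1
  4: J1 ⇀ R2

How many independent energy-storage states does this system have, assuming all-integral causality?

#0 |Sf1  (source Sf1 imposes f)
#3 |Sf2  (Sf2 (Sf) sets flow on bond)
#1 |J1  (C1: C, integral causality)
#2 |R1  (0-jn J1 has e-setter on 1)
#4 |R2  (0-jn J1 has e-setter on 1)

1  (C1 all integral)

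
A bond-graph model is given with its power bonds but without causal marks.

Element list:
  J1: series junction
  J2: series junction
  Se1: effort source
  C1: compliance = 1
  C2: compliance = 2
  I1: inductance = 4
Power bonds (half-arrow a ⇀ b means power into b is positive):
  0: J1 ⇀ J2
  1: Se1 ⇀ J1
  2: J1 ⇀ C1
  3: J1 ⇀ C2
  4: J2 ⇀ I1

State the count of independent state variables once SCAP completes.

#1 stroke at J1  (source Se1 imposes e)
#2 stroke at J1  (prefer integral on C1)
#3 stroke at J1  (prefer integral on C2)
#0 stroke at J2  (closing 1-jn rule on J1)
#4 stroke at I1  (only one flow-in slot at J2)

3  (C1, C2, I1 all integral)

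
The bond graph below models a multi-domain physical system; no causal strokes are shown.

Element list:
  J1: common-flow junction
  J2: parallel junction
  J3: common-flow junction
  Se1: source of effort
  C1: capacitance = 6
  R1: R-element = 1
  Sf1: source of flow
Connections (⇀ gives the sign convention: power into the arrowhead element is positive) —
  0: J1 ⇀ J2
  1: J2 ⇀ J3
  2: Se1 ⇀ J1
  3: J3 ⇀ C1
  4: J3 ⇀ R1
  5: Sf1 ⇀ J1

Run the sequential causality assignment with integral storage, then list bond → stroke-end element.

bond 0 stroke at J1
bond 1 stroke at J2
bond 2 stroke at J1
bond 3 stroke at J3
bond 4 stroke at J3
bond 5 stroke at Sf1

β2 stroke→J1  (Se1: effort source, stroke at far end)
β5 stroke→Sf1  (Sf1 (Sf) sets flow on bond)
β0 stroke→J1  (J1 flow already set via bond 5)
β1 stroke→J2  (only one effort-in slot at J2)
β3 stroke→J3  (common-f at J3 fixed by 1)
β4 stroke→J3  (1-jn J3 has f-setter on 1)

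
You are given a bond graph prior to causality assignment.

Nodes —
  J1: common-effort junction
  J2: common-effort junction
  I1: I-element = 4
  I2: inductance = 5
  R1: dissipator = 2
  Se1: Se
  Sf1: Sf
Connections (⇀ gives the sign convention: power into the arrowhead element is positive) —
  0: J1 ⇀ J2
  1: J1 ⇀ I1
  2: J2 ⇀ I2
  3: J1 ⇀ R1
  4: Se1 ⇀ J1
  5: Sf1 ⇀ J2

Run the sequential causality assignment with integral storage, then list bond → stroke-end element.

bond 0 →J2
bond 1 →I1
bond 2 →I2
bond 3 →R1
bond 4 →J1
bond 5 →Sf1

bond 4 stroke at J1  (Se1 fixes effort; stroke away)
bond 5 stroke at Sf1  (Sf1 (Sf) sets flow on bond)
bond 0 stroke at J2  (common-e at J1 fixed by 4)
bond 1 stroke at I1  (0-jn J1 has e-setter on 4)
bond 3 stroke at R1  (common-e at J1 fixed by 4)
bond 2 stroke at I2  (J2 effort already set via bond 0)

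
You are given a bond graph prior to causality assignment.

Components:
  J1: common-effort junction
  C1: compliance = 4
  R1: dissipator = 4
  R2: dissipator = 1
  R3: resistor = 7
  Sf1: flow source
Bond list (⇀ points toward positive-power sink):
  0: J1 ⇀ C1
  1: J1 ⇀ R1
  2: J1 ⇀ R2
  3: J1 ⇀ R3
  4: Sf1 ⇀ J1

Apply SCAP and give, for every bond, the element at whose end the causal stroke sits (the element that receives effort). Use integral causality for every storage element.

b0 |J1
b1 |R1
b2 |R2
b3 |R3
b4 |Sf1

#4 stroke at Sf1  (source Sf1 imposes f)
#0 stroke at J1  (prefer integral on C1)
#1 stroke at R1  (J1: bond 0 brought effort, rest push out)
#2 stroke at R2  (0-jn J1 has e-setter on 0)
#3 stroke at R3  (0-jn J1 has e-setter on 0)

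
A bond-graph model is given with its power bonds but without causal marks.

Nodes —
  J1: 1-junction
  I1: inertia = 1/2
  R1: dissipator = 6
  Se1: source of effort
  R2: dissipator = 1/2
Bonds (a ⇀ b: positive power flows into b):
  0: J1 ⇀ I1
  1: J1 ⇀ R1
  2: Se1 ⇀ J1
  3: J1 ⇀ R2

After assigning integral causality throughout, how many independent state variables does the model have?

1  (I1 all integral)

#2 stroke→J1  (Se1 fixes effort; stroke away)
#0 stroke→I1  (prefer integral on I1)
#1 stroke→J1  (J1: bond 0 brought flow, rest push out)
#3 stroke→J1  (J1 flow already set via bond 0)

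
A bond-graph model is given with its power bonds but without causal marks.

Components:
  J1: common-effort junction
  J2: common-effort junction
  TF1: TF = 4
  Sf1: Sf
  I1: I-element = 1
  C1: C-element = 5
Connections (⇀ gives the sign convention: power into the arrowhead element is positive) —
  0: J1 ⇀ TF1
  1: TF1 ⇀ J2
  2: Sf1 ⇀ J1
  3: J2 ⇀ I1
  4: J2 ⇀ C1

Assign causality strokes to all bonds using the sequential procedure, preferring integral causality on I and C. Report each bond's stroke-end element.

β2 stroke→Sf1  (Sf1 (Sf) sets flow on bond)
β0 stroke→J1  (only one effort-in slot at J1)
β1 stroke→TF1  (TF1: transformer flips bond 0)
β3 stroke→I1  (I1: I, integral causality)
β4 stroke→J2  (J2: last free bond brings effort in)

β0 →J1
β1 →TF1
β2 →Sf1
β3 →I1
β4 →J2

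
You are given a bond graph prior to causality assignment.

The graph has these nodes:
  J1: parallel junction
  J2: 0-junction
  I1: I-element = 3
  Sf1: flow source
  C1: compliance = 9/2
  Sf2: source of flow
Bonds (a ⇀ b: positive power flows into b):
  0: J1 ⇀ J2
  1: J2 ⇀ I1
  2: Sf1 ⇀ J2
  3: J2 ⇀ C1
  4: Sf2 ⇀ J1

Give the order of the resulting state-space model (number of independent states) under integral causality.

2  (C1, I1 all integral)

bond 2 stroke→Sf1  (Sf1: flow source, stroke at near end)
bond 4 stroke→Sf2  (Sf2 (Sf) sets flow on bond)
bond 0 stroke→J1  (only one effort-in slot at J1)
bond 1 stroke→I1  (I1 outputs flow p/I1)
bond 3 stroke→J2  (closing 0-jn rule on J2)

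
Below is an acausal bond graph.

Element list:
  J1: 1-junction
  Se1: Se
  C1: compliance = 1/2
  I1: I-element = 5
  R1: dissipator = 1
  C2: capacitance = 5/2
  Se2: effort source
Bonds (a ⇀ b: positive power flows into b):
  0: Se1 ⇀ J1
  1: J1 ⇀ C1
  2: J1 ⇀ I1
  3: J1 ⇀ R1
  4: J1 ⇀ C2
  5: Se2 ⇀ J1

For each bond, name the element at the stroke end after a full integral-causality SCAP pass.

bond 0 |J1
bond 1 |J1
bond 2 |I1
bond 3 |J1
bond 4 |J1
bond 5 |J1

bond 0 →J1  (Se1: effort source, stroke at far end)
bond 5 →J1  (Se2: effort source, stroke at far end)
bond 1 →J1  (C1 integral (e out))
bond 2 →I1  (I1 outputs flow p/I1)
bond 3 →J1  (common-f at J1 fixed by 2)
bond 4 →J1  (common-f at J1 fixed by 2)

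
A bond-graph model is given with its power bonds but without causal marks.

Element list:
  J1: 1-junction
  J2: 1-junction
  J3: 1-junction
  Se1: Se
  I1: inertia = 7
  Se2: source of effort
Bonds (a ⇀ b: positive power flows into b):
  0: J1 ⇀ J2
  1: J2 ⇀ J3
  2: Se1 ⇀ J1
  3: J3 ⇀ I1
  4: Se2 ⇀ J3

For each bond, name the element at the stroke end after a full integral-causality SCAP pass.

β0 stroke at J2
β1 stroke at J3
β2 stroke at J1
β3 stroke at I1
β4 stroke at J3

β2 →J1  (source Se1 imposes e)
β4 →J3  (Se2 (Se) sets effort on bond)
β0 →J2  (J1 needs exactly one f-in)
β1 →J3  (closing 1-jn rule on J2)
β3 →I1  (J3 needs exactly one f-in)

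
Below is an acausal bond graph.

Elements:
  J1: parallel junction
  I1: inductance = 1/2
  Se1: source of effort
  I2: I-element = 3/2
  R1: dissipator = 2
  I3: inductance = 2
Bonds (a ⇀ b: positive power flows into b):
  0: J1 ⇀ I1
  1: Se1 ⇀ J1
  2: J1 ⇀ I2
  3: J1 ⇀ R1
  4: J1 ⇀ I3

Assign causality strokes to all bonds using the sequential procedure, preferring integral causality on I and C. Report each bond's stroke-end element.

bond 0 stroke→I1
bond 1 stroke→J1
bond 2 stroke→I2
bond 3 stroke→R1
bond 4 stroke→I3

β1 →J1  (Se1 (Se) sets effort on bond)
β0 →I1  (common-e at J1 fixed by 1)
β2 →I2  (common-e at J1 fixed by 1)
β3 →R1  (J1: bond 1 brought effort, rest push out)
β4 →I3  (J1: bond 1 brought effort, rest push out)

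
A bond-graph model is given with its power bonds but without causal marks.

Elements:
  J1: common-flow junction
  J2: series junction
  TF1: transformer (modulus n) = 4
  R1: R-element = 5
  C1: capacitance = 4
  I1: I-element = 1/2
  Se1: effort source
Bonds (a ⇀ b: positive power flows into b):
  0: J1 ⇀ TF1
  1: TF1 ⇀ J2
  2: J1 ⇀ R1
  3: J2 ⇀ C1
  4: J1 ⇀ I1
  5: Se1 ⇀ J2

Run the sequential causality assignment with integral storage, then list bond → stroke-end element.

b5 →J2  (Se1 fixes effort; stroke away)
b3 →J2  (C1 integral (e out))
b1 →TF1  (closing 1-jn rule on J2)
b0 →J1  (TF1: transformer flips bond 1)
b4 →I1  (prefer integral on I1)
b2 →J1  (common-f at J1 fixed by 4)

β0 →J1
β1 →TF1
β2 →J1
β3 →J2
β4 →I1
β5 →J2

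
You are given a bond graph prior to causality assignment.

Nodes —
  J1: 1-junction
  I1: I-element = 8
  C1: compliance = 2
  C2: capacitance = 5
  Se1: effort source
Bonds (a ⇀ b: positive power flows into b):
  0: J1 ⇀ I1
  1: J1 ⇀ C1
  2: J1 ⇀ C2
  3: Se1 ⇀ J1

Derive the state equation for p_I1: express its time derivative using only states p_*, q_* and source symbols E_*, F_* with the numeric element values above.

dp_I1/dt = E_Se1 - q_C1/2 - q_C2/5

bond 3 |J1  (source Se1 imposes e)
bond 0 |I1  (I1 outputs flow p/I1)
bond 1 |J1  (1-jn J1 has f-setter on 0)
bond 2 |J1  (common-f at J1 fixed by 0)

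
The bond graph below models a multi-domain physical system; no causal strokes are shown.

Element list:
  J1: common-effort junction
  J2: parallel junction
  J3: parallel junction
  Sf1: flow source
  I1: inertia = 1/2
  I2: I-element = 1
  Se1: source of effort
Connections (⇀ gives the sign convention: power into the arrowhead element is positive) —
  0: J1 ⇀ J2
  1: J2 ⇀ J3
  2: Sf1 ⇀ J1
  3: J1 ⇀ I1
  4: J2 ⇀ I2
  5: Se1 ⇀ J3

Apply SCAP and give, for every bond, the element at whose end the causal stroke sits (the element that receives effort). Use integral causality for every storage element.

b0 stroke→J1
b1 stroke→J2
b2 stroke→Sf1
b3 stroke→I1
b4 stroke→I2
b5 stroke→J3

#2 stroke→Sf1  (Sf1 fixes flow; stroke at Sf1)
#5 stroke→J3  (Se1 (Se) sets effort on bond)
#1 stroke→J2  (common-e at J3 fixed by 5)
#0 stroke→J1  (J2 effort already set via bond 1)
#4 stroke→I2  (J2 effort already set via bond 1)
#3 stroke→I1  (common-e at J1 fixed by 0)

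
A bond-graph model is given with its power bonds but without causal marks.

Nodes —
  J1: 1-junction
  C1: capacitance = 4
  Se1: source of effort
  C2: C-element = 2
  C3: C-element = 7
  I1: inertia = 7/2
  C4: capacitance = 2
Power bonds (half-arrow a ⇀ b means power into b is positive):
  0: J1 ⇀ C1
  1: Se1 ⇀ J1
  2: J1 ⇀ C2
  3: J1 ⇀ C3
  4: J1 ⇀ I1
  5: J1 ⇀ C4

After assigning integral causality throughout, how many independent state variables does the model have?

b1 stroke at J1  (source Se1 imposes e)
b0 stroke at J1  (prefer integral on C1)
b2 stroke at J1  (C2: C, integral causality)
b3 stroke at J1  (C3 outputs effort q/C3)
b4 stroke at I1  (prefer integral on I1)
b5 stroke at J1  (common-f at J1 fixed by 4)

5  (C1, C2, C3, C4, I1 all integral)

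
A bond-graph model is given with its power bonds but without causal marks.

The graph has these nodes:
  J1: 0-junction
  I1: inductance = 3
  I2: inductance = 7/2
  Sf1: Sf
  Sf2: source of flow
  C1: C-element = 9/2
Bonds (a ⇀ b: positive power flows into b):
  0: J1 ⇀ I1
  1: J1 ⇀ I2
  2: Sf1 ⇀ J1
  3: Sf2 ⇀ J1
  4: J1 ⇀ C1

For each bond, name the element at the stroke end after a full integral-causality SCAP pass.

bond 0 stroke at I1
bond 1 stroke at I2
bond 2 stroke at Sf1
bond 3 stroke at Sf2
bond 4 stroke at J1

β2 stroke→Sf1  (Sf1 (Sf) sets flow on bond)
β3 stroke→Sf2  (source Sf2 imposes f)
β0 stroke→I1  (prefer integral on I1)
β1 stroke→I2  (prefer integral on I2)
β4 stroke→J1  (closing 0-jn rule on J1)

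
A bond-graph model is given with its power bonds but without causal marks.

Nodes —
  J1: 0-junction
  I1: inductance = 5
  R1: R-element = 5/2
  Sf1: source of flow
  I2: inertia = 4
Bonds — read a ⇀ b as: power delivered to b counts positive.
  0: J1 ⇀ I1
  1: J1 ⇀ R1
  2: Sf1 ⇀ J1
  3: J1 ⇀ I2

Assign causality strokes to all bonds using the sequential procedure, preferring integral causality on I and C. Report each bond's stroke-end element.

b2 stroke→Sf1  (source Sf1 imposes f)
b0 stroke→I1  (I1 outputs flow p/I1)
b3 stroke→I2  (I2: I, integral causality)
b1 stroke→J1  (J1 needs exactly one e-in)

β0 stroke→I1
β1 stroke→J1
β2 stroke→Sf1
β3 stroke→I2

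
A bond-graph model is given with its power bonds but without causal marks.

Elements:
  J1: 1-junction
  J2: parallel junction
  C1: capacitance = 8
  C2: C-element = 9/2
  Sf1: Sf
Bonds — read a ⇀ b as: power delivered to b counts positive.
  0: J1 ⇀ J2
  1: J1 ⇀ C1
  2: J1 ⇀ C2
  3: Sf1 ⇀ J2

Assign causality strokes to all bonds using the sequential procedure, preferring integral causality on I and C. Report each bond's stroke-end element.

β0 stroke→J2
β1 stroke→J1
β2 stroke→J1
β3 stroke→Sf1

bond 3 stroke→Sf1  (source Sf1 imposes f)
bond 0 stroke→J2  (J2: last free bond brings effort in)
bond 1 stroke→J1  (J1 flow already set via bond 0)
bond 2 stroke→J1  (J1 flow already set via bond 0)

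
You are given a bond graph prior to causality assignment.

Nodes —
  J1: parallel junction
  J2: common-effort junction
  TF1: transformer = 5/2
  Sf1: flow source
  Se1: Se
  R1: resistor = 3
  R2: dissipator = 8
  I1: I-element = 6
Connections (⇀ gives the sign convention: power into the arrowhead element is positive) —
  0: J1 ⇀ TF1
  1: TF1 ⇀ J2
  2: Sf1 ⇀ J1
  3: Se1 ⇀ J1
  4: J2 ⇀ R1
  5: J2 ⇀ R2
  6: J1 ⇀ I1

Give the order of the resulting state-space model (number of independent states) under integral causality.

bond 2 |Sf1  (Sf1 (Sf) sets flow on bond)
bond 3 |J1  (source Se1 imposes e)
bond 0 |TF1  (J1: bond 3 brought effort, rest push out)
bond 6 |I1  (J1: bond 3 brought effort, rest push out)
bond 1 |J2  (TF TF1: opposite of bond 0)
bond 4 |R1  (J2: bond 1 brought effort, rest push out)
bond 5 |R2  (common-e at J2 fixed by 1)

1  (I1 all integral)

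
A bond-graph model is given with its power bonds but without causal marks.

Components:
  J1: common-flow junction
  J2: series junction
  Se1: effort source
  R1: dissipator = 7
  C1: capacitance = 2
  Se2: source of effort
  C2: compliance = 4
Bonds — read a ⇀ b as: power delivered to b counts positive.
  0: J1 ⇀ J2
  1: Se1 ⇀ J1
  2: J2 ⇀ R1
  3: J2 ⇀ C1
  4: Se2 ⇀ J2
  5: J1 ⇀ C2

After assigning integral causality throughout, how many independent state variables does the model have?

2  (C1, C2 all integral)

bond 1 stroke→J1  (Se1: effort source, stroke at far end)
bond 4 stroke→J2  (Se2 fixes effort; stroke away)
bond 3 stroke→J2  (C1: C, integral causality)
bond 5 stroke→J1  (C2: C, integral causality)
bond 0 stroke→J2  (J1 needs exactly one f-in)
bond 2 stroke→R1  (J2: last free bond brings flow in)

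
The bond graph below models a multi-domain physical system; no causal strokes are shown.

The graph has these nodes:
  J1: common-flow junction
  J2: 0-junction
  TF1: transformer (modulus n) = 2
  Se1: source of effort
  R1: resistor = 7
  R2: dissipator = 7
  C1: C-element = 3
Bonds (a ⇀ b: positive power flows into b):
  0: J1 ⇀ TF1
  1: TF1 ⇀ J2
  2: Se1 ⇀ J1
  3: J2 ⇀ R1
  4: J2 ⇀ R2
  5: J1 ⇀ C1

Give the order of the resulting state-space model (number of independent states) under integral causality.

1  (C1 all integral)

b2 →J1  (Se1 fixes effort; stroke away)
b5 →J1  (prefer integral on C1)
b0 →TF1  (J1 needs exactly one f-in)
b1 →J2  (TF1: transformer flips bond 0)
b3 →R1  (J2 effort already set via bond 1)
b4 →R2  (common-e at J2 fixed by 1)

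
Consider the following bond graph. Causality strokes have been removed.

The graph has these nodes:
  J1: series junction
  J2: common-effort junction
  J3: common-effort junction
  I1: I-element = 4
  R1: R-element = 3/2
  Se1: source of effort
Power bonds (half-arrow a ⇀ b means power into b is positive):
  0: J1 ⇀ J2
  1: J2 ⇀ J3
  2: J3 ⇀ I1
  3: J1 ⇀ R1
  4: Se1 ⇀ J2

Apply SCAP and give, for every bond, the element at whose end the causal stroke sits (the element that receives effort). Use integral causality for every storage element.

#0 |J1
#1 |J3
#2 |I1
#3 |R1
#4 |J2

#4 stroke at J2  (Se1 fixes effort; stroke away)
#0 stroke at J1  (0-jn J2 has e-setter on 4)
#1 stroke at J3  (common-e at J2 fixed by 4)
#2 stroke at I1  (J3: bond 1 brought effort, rest push out)
#3 stroke at R1  (J1: last free bond brings flow in)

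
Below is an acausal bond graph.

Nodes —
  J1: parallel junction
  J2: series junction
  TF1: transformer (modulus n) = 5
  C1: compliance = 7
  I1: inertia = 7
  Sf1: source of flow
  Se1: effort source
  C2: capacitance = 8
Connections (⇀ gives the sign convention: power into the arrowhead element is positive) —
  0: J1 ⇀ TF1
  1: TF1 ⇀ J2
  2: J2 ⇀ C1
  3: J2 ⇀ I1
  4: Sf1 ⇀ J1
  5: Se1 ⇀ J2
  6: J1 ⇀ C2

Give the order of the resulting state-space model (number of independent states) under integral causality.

3  (C1, C2, I1 all integral)

b4 |Sf1  (Sf1 fixes flow; stroke at Sf1)
b5 |J2  (Se1: effort source, stroke at far end)
b2 |J2  (C1 outputs effort q/C1)
b3 |I1  (I1: I, integral causality)
b1 |J2  (J2 flow already set via bond 3)
b0 |TF1  (TF1 one-in-one-out from 1)
b6 |J1  (J1 needs exactly one e-in)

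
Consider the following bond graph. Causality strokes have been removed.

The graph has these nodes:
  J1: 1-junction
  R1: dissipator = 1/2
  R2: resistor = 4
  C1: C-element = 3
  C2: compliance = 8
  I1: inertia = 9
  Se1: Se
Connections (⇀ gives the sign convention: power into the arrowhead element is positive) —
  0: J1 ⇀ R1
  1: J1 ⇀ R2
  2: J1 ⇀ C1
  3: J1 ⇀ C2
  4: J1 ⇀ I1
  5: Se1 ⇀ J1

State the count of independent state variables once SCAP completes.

3  (C1, C2, I1 all integral)

bond 5 |J1  (Se1: effort source, stroke at far end)
bond 2 |J1  (C1 integral (e out))
bond 3 |J1  (C2 integral (e out))
bond 4 |I1  (I1 integral (f out))
bond 0 |J1  (1-jn J1 has f-setter on 4)
bond 1 |J1  (1-jn J1 has f-setter on 4)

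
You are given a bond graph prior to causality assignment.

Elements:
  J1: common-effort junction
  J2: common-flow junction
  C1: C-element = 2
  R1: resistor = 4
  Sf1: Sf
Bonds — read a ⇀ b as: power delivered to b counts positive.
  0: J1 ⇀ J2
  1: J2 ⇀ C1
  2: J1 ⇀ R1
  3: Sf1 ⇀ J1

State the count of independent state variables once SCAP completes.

1  (C1 all integral)

β3 |Sf1  (Sf1 fixes flow; stroke at Sf1)
β1 |J2  (C1 integral (e out))
β0 |J1  (J2: last free bond brings flow in)
β2 |R1  (common-e at J1 fixed by 0)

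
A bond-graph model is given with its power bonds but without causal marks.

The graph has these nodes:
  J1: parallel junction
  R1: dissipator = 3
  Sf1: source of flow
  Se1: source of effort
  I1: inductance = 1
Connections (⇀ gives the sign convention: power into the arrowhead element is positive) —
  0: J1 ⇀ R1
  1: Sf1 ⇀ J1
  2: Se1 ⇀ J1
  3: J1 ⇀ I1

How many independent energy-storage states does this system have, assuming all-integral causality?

bond 1 stroke→Sf1  (Sf1 fixes flow; stroke at Sf1)
bond 2 stroke→J1  (Se1: effort source, stroke at far end)
bond 0 stroke→R1  (common-e at J1 fixed by 2)
bond 3 stroke→I1  (common-e at J1 fixed by 2)

1  (I1 all integral)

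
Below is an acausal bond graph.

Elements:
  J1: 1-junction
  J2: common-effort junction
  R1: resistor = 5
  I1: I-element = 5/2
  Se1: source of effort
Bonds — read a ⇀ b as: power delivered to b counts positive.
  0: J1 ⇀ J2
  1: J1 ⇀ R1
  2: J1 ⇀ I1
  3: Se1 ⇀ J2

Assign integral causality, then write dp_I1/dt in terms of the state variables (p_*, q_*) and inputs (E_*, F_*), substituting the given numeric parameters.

b3 →J2  (Se1: effort source, stroke at far end)
b0 →J1  (common-e at J2 fixed by 3)
b2 →I1  (I1 outputs flow p/I1)
b1 →J1  (J1 flow already set via bond 2)

dp_I1/dt = -E_Se1 - 2*p_I1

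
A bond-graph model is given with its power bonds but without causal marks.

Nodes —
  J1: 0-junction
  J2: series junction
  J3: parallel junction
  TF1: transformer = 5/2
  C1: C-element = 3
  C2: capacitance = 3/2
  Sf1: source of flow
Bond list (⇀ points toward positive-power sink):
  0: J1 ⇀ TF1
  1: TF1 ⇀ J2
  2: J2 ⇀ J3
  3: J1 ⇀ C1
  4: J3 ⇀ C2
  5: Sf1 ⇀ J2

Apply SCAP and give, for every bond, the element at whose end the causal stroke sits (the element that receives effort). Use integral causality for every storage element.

β5 stroke→Sf1  (source Sf1 imposes f)
β1 stroke→J2  (1-jn J2 has f-setter on 5)
β2 stroke→J2  (1-jn J2 has f-setter on 5)
β4 stroke→J3  (closing 0-jn rule on J3)
β0 stroke→TF1  (TF TF1: opposite of bond 1)
β3 stroke→J1  (only one effort-in slot at J1)

#0 stroke→TF1
#1 stroke→J2
#2 stroke→J2
#3 stroke→J1
#4 stroke→J3
#5 stroke→Sf1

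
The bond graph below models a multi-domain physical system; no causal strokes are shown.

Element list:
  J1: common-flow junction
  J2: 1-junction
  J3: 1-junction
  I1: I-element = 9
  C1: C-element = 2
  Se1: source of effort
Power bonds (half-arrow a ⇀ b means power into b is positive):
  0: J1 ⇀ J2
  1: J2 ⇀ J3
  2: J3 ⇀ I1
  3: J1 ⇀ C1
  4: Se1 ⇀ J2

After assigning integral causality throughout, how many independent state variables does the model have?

β4 stroke→J2  (Se1 (Se) sets effort on bond)
β2 stroke→I1  (prefer integral on I1)
β1 stroke→J3  (common-f at J3 fixed by 2)
β0 stroke→J2  (J2: bond 1 brought flow, rest push out)
β3 stroke→J1  (common-f at J1 fixed by 0)

2  (C1, I1 all integral)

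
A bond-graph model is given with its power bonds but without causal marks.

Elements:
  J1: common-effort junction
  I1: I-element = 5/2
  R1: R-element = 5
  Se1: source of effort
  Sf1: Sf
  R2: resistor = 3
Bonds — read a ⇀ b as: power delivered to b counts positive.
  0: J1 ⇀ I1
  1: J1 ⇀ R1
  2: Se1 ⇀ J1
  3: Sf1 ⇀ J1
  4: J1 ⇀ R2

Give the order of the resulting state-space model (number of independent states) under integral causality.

1  (I1 all integral)

#2 |J1  (source Se1 imposes e)
#3 |Sf1  (source Sf1 imposes f)
#0 |I1  (common-e at J1 fixed by 2)
#1 |R1  (0-jn J1 has e-setter on 2)
#4 |R2  (J1: bond 2 brought effort, rest push out)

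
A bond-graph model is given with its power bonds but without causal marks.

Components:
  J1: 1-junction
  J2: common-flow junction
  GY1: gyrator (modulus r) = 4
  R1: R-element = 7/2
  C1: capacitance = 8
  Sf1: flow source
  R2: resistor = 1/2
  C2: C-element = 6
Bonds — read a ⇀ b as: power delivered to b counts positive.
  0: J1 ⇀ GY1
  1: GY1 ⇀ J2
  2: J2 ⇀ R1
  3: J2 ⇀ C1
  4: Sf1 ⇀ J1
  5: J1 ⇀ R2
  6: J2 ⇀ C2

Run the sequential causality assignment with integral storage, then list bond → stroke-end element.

bond 4 →Sf1  (Sf1: flow source, stroke at near end)
bond 0 →J1  (J1: bond 4 brought flow, rest push out)
bond 5 →J1  (1-jn J1 has f-setter on 4)
bond 1 →J2  (through GY1, causality inverts; strokes same side of GY1)
bond 3 →J2  (C1 outputs effort q/C1)
bond 6 →J2  (C2: C, integral causality)
bond 2 →R1  (only one flow-in slot at J2)

β0 |J1
β1 |J2
β2 |R1
β3 |J2
β4 |Sf1
β5 |J1
β6 |J2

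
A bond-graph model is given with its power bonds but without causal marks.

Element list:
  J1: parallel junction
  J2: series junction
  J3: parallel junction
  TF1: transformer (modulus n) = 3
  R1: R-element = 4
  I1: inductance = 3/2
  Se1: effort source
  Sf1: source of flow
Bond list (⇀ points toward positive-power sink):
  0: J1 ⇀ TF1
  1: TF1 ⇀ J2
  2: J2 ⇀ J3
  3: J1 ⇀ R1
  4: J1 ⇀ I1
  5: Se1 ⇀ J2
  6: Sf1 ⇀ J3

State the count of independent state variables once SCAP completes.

1  (I1 all integral)

bond 5 stroke at J2  (Se1: effort source, stroke at far end)
bond 6 stroke at Sf1  (Sf1 (Sf) sets flow on bond)
bond 2 stroke at J3  (J3: last free bond brings effort in)
bond 1 stroke at J2  (J2: bond 2 brought flow, rest push out)
bond 0 stroke at TF1  (through TF1, causality passes straight; one stroke at TF1)
bond 4 stroke at I1  (prefer integral on I1)
bond 3 stroke at J1  (only one effort-in slot at J1)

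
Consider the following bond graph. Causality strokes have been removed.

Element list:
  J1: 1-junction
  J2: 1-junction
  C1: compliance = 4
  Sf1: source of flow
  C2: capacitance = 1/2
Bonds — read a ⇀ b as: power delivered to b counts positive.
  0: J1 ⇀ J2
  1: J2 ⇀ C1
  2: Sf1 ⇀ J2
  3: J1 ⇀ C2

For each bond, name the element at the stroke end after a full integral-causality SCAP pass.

#0 stroke at J2
#1 stroke at J2
#2 stroke at Sf1
#3 stroke at J1

b2 |Sf1  (source Sf1 imposes f)
b0 |J2  (J2: bond 2 brought flow, rest push out)
b1 |J2  (J2: bond 2 brought flow, rest push out)
b3 |J1  (common-f at J1 fixed by 0)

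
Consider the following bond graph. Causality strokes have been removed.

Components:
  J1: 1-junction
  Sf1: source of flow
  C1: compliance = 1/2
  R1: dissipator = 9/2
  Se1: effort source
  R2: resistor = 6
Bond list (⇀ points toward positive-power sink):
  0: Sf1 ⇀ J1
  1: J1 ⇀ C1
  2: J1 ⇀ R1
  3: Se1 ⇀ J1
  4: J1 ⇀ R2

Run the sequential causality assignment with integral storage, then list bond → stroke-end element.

bond 0 →Sf1
bond 1 →J1
bond 2 →J1
bond 3 →J1
bond 4 →J1

#0 |Sf1  (source Sf1 imposes f)
#3 |J1  (source Se1 imposes e)
#1 |J1  (1-jn J1 has f-setter on 0)
#2 |J1  (J1: bond 0 brought flow, rest push out)
#4 |J1  (1-jn J1 has f-setter on 0)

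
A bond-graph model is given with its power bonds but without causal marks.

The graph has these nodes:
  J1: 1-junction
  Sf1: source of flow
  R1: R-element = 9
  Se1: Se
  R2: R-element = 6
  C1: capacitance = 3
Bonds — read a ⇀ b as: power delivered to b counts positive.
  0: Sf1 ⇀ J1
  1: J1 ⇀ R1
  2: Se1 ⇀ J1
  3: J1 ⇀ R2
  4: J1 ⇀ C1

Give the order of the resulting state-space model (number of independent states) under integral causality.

bond 0 stroke at Sf1  (Sf1 fixes flow; stroke at Sf1)
bond 2 stroke at J1  (Se1: effort source, stroke at far end)
bond 1 stroke at J1  (J1 flow already set via bond 0)
bond 3 stroke at J1  (1-jn J1 has f-setter on 0)
bond 4 stroke at J1  (J1 flow already set via bond 0)

1  (C1 all integral)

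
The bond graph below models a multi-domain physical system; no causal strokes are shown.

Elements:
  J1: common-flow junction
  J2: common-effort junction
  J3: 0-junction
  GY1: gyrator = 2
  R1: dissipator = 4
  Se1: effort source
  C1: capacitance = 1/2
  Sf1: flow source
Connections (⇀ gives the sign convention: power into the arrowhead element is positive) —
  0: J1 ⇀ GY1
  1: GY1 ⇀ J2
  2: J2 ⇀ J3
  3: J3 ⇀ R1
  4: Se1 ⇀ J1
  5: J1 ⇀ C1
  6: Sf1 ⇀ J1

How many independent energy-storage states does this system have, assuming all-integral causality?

1  (C1 all integral)

β4 stroke at J1  (Se1: effort source, stroke at far end)
β6 stroke at Sf1  (Sf1 fixes flow; stroke at Sf1)
β0 stroke at J1  (1-jn J1 has f-setter on 6)
β5 stroke at J1  (1-jn J1 has f-setter on 6)
β1 stroke at J2  (GY1 both-in/both-out from 0)
β2 stroke at J3  (J2 effort already set via bond 1)
β3 stroke at R1  (J3 effort already set via bond 2)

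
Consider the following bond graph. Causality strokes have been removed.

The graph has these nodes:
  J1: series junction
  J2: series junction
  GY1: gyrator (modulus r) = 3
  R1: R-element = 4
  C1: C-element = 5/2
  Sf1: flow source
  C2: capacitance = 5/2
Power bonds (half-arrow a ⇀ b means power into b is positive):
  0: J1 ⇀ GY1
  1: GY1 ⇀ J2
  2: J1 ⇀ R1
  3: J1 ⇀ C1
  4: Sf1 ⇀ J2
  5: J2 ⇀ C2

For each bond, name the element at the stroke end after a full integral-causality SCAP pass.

bond 0 stroke at J1
bond 1 stroke at J2
bond 2 stroke at R1
bond 3 stroke at J1
bond 4 stroke at Sf1
bond 5 stroke at J2

b4 stroke→Sf1  (Sf1: flow source, stroke at near end)
b1 stroke→J2  (J2 flow already set via bond 4)
b5 stroke→J2  (common-f at J2 fixed by 4)
b0 stroke→J1  (through GY1, causality inverts; strokes same side of GY1)
b3 stroke→J1  (C1 integral (e out))
b2 stroke→R1  (closing 1-jn rule on J1)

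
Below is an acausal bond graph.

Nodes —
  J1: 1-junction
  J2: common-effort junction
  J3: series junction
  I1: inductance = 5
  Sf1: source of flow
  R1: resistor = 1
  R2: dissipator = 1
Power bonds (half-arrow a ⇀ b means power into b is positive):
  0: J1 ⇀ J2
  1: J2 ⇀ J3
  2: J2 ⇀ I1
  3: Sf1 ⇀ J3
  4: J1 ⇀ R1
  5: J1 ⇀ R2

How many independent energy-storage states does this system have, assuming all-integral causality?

1  (I1 all integral)

#3 →Sf1  (Sf1: flow source, stroke at near end)
#1 →J3  (1-jn J3 has f-setter on 3)
#2 →I1  (I1: I, integral causality)
#0 →J2  (J2 needs exactly one e-in)
#4 →J1  (J1: bond 0 brought flow, rest push out)
#5 →J1  (1-jn J1 has f-setter on 0)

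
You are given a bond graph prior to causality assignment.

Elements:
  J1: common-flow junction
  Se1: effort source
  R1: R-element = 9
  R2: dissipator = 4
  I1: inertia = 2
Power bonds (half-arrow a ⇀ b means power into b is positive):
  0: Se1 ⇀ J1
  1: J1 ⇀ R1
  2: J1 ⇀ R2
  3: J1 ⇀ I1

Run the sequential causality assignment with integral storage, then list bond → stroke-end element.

bond 0 stroke at J1  (Se1 fixes effort; stroke away)
bond 3 stroke at I1  (prefer integral on I1)
bond 1 stroke at J1  (common-f at J1 fixed by 3)
bond 2 stroke at J1  (common-f at J1 fixed by 3)

β0 stroke→J1
β1 stroke→J1
β2 stroke→J1
β3 stroke→I1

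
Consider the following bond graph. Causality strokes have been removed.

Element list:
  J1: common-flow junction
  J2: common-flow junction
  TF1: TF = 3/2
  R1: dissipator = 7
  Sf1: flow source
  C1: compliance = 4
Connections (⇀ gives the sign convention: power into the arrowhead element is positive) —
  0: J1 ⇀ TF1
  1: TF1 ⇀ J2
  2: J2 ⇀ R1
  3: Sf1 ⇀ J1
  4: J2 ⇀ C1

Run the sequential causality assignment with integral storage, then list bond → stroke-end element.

β3 stroke→Sf1  (source Sf1 imposes f)
β0 stroke→J1  (common-f at J1 fixed by 3)
β1 stroke→TF1  (TF1: transformer flips bond 0)
β2 stroke→J2  (1-jn J2 has f-setter on 1)
β4 stroke→J2  (common-f at J2 fixed by 1)

b0 stroke at J1
b1 stroke at TF1
b2 stroke at J2
b3 stroke at Sf1
b4 stroke at J2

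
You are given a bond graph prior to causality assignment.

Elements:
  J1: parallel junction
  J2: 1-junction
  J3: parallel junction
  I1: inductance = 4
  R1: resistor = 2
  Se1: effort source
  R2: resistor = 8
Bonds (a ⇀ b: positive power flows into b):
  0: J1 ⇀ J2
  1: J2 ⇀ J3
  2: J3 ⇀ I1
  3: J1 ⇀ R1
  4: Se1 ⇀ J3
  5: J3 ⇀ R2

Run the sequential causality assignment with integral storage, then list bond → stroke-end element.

β0 stroke→J1
β1 stroke→J2
β2 stroke→I1
β3 stroke→R1
β4 stroke→J3
β5 stroke→R2

#4 stroke at J3  (Se1: effort source, stroke at far end)
#1 stroke at J2  (common-e at J3 fixed by 4)
#2 stroke at I1  (J3: bond 4 brought effort, rest push out)
#5 stroke at R2  (common-e at J3 fixed by 4)
#0 stroke at J1  (J2 needs exactly one f-in)
#3 stroke at R1  (common-e at J1 fixed by 0)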